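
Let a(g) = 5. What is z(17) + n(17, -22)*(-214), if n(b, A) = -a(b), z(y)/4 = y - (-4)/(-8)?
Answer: 1136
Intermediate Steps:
z(y) = -2 + 4*y (z(y) = 4*(y - (-4)/(-8)) = 4*(y - (-4)*(-1)/8) = 4*(y - 1*½) = 4*(y - ½) = 4*(-½ + y) = -2 + 4*y)
n(b, A) = -5 (n(b, A) = -1*5 = -5)
z(17) + n(17, -22)*(-214) = (-2 + 4*17) - 5*(-214) = (-2 + 68) + 1070 = 66 + 1070 = 1136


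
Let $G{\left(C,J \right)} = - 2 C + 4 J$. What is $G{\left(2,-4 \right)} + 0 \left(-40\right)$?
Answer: $-20$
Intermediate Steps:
$G{\left(2,-4 \right)} + 0 \left(-40\right) = \left(\left(-2\right) 2 + 4 \left(-4\right)\right) + 0 \left(-40\right) = \left(-4 - 16\right) + 0 = -20 + 0 = -20$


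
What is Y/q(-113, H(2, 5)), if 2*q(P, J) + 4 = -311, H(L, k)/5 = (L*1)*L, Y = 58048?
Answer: -116096/315 ≈ -368.56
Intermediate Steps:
H(L, k) = 5*L² (H(L, k) = 5*((L*1)*L) = 5*(L*L) = 5*L²)
q(P, J) = -315/2 (q(P, J) = -2 + (½)*(-311) = -2 - 311/2 = -315/2)
Y/q(-113, H(2, 5)) = 58048/(-315/2) = 58048*(-2/315) = -116096/315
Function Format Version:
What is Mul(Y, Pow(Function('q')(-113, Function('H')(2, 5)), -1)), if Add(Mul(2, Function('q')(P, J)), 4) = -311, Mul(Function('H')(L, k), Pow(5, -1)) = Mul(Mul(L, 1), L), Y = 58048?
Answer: Rational(-116096, 315) ≈ -368.56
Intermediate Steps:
Function('H')(L, k) = Mul(5, Pow(L, 2)) (Function('H')(L, k) = Mul(5, Mul(Mul(L, 1), L)) = Mul(5, Mul(L, L)) = Mul(5, Pow(L, 2)))
Function('q')(P, J) = Rational(-315, 2) (Function('q')(P, J) = Add(-2, Mul(Rational(1, 2), -311)) = Add(-2, Rational(-311, 2)) = Rational(-315, 2))
Mul(Y, Pow(Function('q')(-113, Function('H')(2, 5)), -1)) = Mul(58048, Pow(Rational(-315, 2), -1)) = Mul(58048, Rational(-2, 315)) = Rational(-116096, 315)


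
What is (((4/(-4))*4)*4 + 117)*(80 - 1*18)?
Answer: 6262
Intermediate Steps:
(((4/(-4))*4)*4 + 117)*(80 - 1*18) = (((4*(-¼))*4)*4 + 117)*(80 - 18) = (-1*4*4 + 117)*62 = (-4*4 + 117)*62 = (-16 + 117)*62 = 101*62 = 6262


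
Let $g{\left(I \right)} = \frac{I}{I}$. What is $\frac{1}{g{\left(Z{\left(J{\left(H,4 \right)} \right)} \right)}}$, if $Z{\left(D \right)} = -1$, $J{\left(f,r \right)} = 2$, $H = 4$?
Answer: $1$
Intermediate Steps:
$g{\left(I \right)} = 1$
$\frac{1}{g{\left(Z{\left(J{\left(H,4 \right)} \right)} \right)}} = 1^{-1} = 1$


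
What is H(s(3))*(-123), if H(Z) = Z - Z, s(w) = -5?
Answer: 0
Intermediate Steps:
H(Z) = 0
H(s(3))*(-123) = 0*(-123) = 0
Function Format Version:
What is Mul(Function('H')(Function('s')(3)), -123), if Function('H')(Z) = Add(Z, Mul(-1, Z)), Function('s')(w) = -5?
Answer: 0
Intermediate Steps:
Function('H')(Z) = 0
Mul(Function('H')(Function('s')(3)), -123) = Mul(0, -123) = 0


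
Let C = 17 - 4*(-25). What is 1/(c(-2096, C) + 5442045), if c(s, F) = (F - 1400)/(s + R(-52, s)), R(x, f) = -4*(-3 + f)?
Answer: 6300/34284882217 ≈ 1.8375e-7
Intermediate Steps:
R(x, f) = 12 - 4*f
C = 117 (C = 17 + 100 = 117)
c(s, F) = (-1400 + F)/(12 - 3*s) (c(s, F) = (F - 1400)/(s + (12 - 4*s)) = (-1400 + F)/(12 - 3*s))
1/(c(-2096, C) + 5442045) = 1/((1400 - 1*117)/(3*(-4 - 2096)) + 5442045) = 1/((1/3)*(1400 - 117)/(-2100) + 5442045) = 1/((1/3)*(-1/2100)*1283 + 5442045) = 1/(-1283/6300 + 5442045) = 1/(34284882217/6300) = 6300/34284882217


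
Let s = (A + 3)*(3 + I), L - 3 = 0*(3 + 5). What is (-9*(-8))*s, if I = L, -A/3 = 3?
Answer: -2592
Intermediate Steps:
A = -9 (A = -3*3 = -9)
L = 3 (L = 3 + 0*(3 + 5) = 3 + 0*8 = 3 + 0 = 3)
I = 3
s = -36 (s = (-9 + 3)*(3 + 3) = -6*6 = -36)
(-9*(-8))*s = -9*(-8)*(-36) = 72*(-36) = -2592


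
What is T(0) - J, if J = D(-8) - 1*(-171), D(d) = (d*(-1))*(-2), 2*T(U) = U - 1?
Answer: -311/2 ≈ -155.50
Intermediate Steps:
T(U) = -½ + U/2 (T(U) = (U - 1)/2 = (-1 + U)/2 = -½ + U/2)
D(d) = 2*d (D(d) = -d*(-2) = 2*d)
J = 155 (J = 2*(-8) - 1*(-171) = -16 + 171 = 155)
T(0) - J = (-½ + (½)*0) - 1*155 = (-½ + 0) - 155 = -½ - 155 = -311/2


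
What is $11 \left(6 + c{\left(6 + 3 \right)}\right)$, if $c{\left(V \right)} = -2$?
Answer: $44$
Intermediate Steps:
$11 \left(6 + c{\left(6 + 3 \right)}\right) = 11 \left(6 - 2\right) = 11 \cdot 4 = 44$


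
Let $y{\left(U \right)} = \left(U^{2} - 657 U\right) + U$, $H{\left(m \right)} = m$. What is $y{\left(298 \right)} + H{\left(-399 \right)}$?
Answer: $-107083$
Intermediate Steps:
$y{\left(U \right)} = U^{2} - 656 U$
$y{\left(298 \right)} + H{\left(-399 \right)} = 298 \left(-656 + 298\right) - 399 = 298 \left(-358\right) - 399 = -106684 - 399 = -107083$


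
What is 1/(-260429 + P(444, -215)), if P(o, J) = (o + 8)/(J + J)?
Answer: -215/55992461 ≈ -3.8398e-6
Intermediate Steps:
P(o, J) = (8 + o)/(2*J) (P(o, J) = (8 + o)/((2*J)) = (8 + o)*(1/(2*J)) = (8 + o)/(2*J))
1/(-260429 + P(444, -215)) = 1/(-260429 + (1/2)*(8 + 444)/(-215)) = 1/(-260429 + (1/2)*(-1/215)*452) = 1/(-260429 - 226/215) = 1/(-55992461/215) = -215/55992461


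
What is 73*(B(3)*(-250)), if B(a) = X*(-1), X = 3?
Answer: 54750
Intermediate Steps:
B(a) = -3 (B(a) = 3*(-1) = -3)
73*(B(3)*(-250)) = 73*(-3*(-250)) = 73*750 = 54750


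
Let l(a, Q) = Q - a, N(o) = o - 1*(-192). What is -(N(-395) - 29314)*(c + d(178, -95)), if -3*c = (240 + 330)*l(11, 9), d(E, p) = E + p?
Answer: 13666371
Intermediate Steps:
N(o) = 192 + o (N(o) = o + 192 = 192 + o)
c = 380 (c = -(240 + 330)*(9 - 1*11)/3 = -190*(9 - 11) = -190*(-2) = -⅓*(-1140) = 380)
-(N(-395) - 29314)*(c + d(178, -95)) = -((192 - 395) - 29314)*(380 + (178 - 95)) = -(-203 - 29314)*(380 + 83) = -(-29517)*463 = -1*(-13666371) = 13666371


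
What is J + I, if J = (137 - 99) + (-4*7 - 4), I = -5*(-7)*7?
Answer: 251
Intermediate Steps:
I = 245 (I = 35*7 = 245)
J = 6 (J = 38 + (-28 - 4) = 38 - 32 = 6)
J + I = 6 + 245 = 251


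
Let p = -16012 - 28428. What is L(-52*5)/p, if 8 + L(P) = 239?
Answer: -21/4040 ≈ -0.0051980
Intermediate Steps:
L(P) = 231 (L(P) = -8 + 239 = 231)
p = -44440
L(-52*5)/p = 231/(-44440) = 231*(-1/44440) = -21/4040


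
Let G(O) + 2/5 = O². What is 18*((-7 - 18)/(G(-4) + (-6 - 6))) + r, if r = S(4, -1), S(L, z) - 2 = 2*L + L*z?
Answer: -119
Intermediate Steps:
G(O) = -⅖ + O²
S(L, z) = 2 + 2*L + L*z (S(L, z) = 2 + (2*L + L*z) = 2 + 2*L + L*z)
r = 6 (r = 2 + 2*4 + 4*(-1) = 2 + 8 - 4 = 6)
18*((-7 - 18)/(G(-4) + (-6 - 6))) + r = 18*((-7 - 18)/((-⅖ + (-4)²) + (-6 - 6))) + 6 = 18*(-25/((-⅖ + 16) - 12)) + 6 = 18*(-25/(78/5 - 12)) + 6 = 18*(-25/18/5) + 6 = 18*(-25*5/18) + 6 = 18*(-125/18) + 6 = -125 + 6 = -119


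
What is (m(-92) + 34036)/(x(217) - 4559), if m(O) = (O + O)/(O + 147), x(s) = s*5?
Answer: -311966/31845 ≈ -9.7964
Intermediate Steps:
x(s) = 5*s
m(O) = 2*O/(147 + O) (m(O) = (2*O)/(147 + O) = 2*O/(147 + O))
(m(-92) + 34036)/(x(217) - 4559) = (2*(-92)/(147 - 92) + 34036)/(5*217 - 4559) = (2*(-92)/55 + 34036)/(1085 - 4559) = (2*(-92)*(1/55) + 34036)/(-3474) = (-184/55 + 34036)*(-1/3474) = (1871796/55)*(-1/3474) = -311966/31845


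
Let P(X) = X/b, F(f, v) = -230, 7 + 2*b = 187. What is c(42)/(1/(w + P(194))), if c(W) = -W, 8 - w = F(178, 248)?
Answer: -151298/15 ≈ -10087.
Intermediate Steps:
b = 90 (b = -7/2 + (1/2)*187 = -7/2 + 187/2 = 90)
w = 238 (w = 8 - 1*(-230) = 8 + 230 = 238)
P(X) = X/90
c(42)/(1/(w + P(194))) = (-1*42)/(1/(238 + (1/90)*194)) = -42/(1/(238 + 97/45)) = -42/(1/(10807/45)) = -42/45/10807 = -42*10807/45 = -151298/15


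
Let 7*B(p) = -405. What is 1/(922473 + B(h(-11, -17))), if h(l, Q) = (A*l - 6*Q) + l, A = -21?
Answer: 7/6456906 ≈ 1.0841e-6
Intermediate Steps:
h(l, Q) = -20*l - 6*Q (h(l, Q) = (-21*l - 6*Q) + l = -20*l - 6*Q)
B(p) = -405/7 (B(p) = (⅐)*(-405) = -405/7)
1/(922473 + B(h(-11, -17))) = 1/(922473 - 405/7) = 1/(6456906/7) = 7/6456906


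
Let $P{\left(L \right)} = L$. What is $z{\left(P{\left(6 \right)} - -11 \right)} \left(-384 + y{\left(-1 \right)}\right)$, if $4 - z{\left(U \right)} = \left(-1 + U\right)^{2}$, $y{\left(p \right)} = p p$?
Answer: $96516$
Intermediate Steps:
$y{\left(p \right)} = p^{2}$
$z{\left(U \right)} = 4 - \left(-1 + U\right)^{2}$
$z{\left(P{\left(6 \right)} - -11 \right)} \left(-384 + y{\left(-1 \right)}\right) = \left(4 - \left(-1 + \left(6 - -11\right)\right)^{2}\right) \left(-384 + \left(-1\right)^{2}\right) = \left(4 - \left(-1 + \left(6 + 11\right)\right)^{2}\right) \left(-384 + 1\right) = \left(4 - \left(-1 + 17\right)^{2}\right) \left(-383\right) = \left(4 - 16^{2}\right) \left(-383\right) = \left(4 - 256\right) \left(-383\right) = \left(-252\right) \left(-383\right) = 96516$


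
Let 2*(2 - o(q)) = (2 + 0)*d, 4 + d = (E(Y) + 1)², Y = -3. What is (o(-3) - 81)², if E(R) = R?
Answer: 6241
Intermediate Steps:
d = 0 (d = -4 + (-3 + 1)² = -4 + (-2)² = -4 + 4 = 0)
o(q) = 2 (o(q) = 2 - (2 + 0)*0/2 = 2 - 0 = 2 - ½*0 = 2 + 0 = 2)
(o(-3) - 81)² = (2 - 81)² = (-79)² = 6241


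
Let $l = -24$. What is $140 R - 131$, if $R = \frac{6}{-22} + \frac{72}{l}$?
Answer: $- \frac{6481}{11} \approx -589.18$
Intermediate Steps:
$R = - \frac{36}{11}$ ($R = \frac{6}{-22} + \frac{72}{-24} = 6 \left(- \frac{1}{22}\right) + 72 \left(- \frac{1}{24}\right) = - \frac{3}{11} - 3 = - \frac{36}{11} \approx -3.2727$)
$140 R - 131 = 140 \left(- \frac{36}{11}\right) - 131 = - \frac{5040}{11} - 131 = - \frac{6481}{11}$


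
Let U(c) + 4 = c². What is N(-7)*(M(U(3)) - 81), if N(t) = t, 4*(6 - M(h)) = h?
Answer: 2135/4 ≈ 533.75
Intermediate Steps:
U(c) = -4 + c²
M(h) = 6 - h/4
N(-7)*(M(U(3)) - 81) = -7*((6 - (-4 + 3²)/4) - 81) = -7*((6 - (-4 + 9)/4) - 81) = -7*((6 - ¼*5) - 81) = -7*((6 - 5/4) - 81) = -7*(19/4 - 81) = -7*(-305/4) = 2135/4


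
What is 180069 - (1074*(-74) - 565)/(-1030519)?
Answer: 185564445770/1030519 ≈ 1.8007e+5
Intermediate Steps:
180069 - (1074*(-74) - 565)/(-1030519) = 180069 - (-79476 - 565)*(-1)/1030519 = 180069 - (-80041)*(-1)/1030519 = 180069 - 1*80041/1030519 = 180069 - 80041/1030519 = 185564445770/1030519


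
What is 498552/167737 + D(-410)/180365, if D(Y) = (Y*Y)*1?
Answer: 23623584236/6050776801 ≈ 3.9042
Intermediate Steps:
D(Y) = Y² (D(Y) = Y²*1 = Y²)
498552/167737 + D(-410)/180365 = 498552/167737 + (-410)²/180365 = 498552*(1/167737) + 168100*(1/180365) = 498552/167737 + 33620/36073 = 23623584236/6050776801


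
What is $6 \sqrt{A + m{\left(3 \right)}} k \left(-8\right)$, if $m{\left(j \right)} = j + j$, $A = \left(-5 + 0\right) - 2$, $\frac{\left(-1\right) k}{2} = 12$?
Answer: $1152 i \approx 1152.0 i$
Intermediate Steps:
$k = -24$ ($k = \left(-2\right) 12 = -24$)
$A = -7$ ($A = -5 - 2 = -7$)
$m{\left(j \right)} = 2 j$
$6 \sqrt{A + m{\left(3 \right)}} k \left(-8\right) = 6 \sqrt{-7 + 2 \cdot 3} \left(-24\right) \left(-8\right) = 6 \sqrt{-7 + 6} \left(-24\right) \left(-8\right) = 6 \sqrt{-1} \left(-24\right) \left(-8\right) = 6 i \left(-24\right) \left(-8\right) = 6 - 24 i \left(-8\right) = 6 \cdot 192 i = 1152 i$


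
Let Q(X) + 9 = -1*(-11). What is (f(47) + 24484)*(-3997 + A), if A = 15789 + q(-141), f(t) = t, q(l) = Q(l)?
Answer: 289318614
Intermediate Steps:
Q(X) = 2 (Q(X) = -9 - 1*(-11) = -9 + 11 = 2)
q(l) = 2
A = 15791 (A = 15789 + 2 = 15791)
(f(47) + 24484)*(-3997 + A) = (47 + 24484)*(-3997 + 15791) = 24531*11794 = 289318614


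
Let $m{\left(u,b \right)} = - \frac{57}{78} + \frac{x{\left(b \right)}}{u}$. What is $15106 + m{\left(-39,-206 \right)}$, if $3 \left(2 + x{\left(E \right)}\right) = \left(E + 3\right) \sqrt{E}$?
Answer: $\frac{1178215}{78} + \frac{203 i \sqrt{206}}{117} \approx 15105.0 + 24.903 i$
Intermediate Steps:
$x{\left(E \right)} = -2 + \frac{\sqrt{E} \left(3 + E\right)}{3}$ ($x{\left(E \right)} = -2 + \frac{\left(E + 3\right) \sqrt{E}}{3} = -2 + \frac{\left(3 + E\right) \sqrt{E}}{3} = -2 + \frac{\sqrt{E} \left(3 + E\right)}{3}$)
$m{\left(u,b \right)} = - \frac{19}{26} + \frac{-2 + \sqrt{b} + \frac{b^{\frac{3}{2}}}{3}}{u}$ ($m{\left(u,b \right)} = - \frac{57}{78} + \frac{-2 + \sqrt{b} + \frac{b^{\frac{3}{2}}}{3}}{u} = \left(-57\right) \frac{1}{78} + \frac{-2 + \sqrt{b} + \frac{b^{\frac{3}{2}}}{3}}{u} = - \frac{19}{26} + \frac{-2 + \sqrt{b} + \frac{b^{\frac{3}{2}}}{3}}{u}$)
$15106 + m{\left(-39,-206 \right)} = 15106 + \frac{-2 + \sqrt{-206} - - \frac{57}{2} + \frac{\left(-206\right)^{\frac{3}{2}}}{3}}{-39} = 15106 - \frac{-2 + i \sqrt{206} + \frac{57}{2} + \frac{\left(-206\right) i \sqrt{206}}{3}}{39} = 15106 - \frac{-2 + i \sqrt{206} + \frac{57}{2} - \frac{206 i \sqrt{206}}{3}}{39} = 15106 - \frac{\frac{53}{2} - \frac{203 i \sqrt{206}}{3}}{39} = 15106 - \left(\frac{53}{78} - \frac{203 i \sqrt{206}}{117}\right) = \frac{1178215}{78} + \frac{203 i \sqrt{206}}{117}$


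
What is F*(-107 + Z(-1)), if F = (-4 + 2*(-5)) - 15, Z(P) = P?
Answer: 3132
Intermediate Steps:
F = -29 (F = (-4 - 10) - 15 = -14 - 15 = -29)
F*(-107 + Z(-1)) = -29*(-107 - 1) = -29*(-108) = 3132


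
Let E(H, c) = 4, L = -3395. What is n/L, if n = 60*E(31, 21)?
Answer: -48/679 ≈ -0.070692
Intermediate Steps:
n = 240 (n = 60*4 = 240)
n/L = 240/(-3395) = 240*(-1/3395) = -48/679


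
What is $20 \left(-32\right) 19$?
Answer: $-12160$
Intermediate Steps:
$20 \left(-32\right) 19 = \left(-640\right) 19 = -12160$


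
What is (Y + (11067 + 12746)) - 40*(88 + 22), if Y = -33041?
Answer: -13628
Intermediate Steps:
(Y + (11067 + 12746)) - 40*(88 + 22) = (-33041 + (11067 + 12746)) - 40*(88 + 22) = (-33041 + 23813) - 40*110 = -9228 - 4400 = -13628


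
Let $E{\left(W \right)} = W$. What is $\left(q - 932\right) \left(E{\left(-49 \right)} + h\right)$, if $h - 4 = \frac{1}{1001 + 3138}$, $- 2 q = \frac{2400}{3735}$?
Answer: $\frac{43238493592}{1030611} \approx 41954.0$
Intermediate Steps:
$q = - \frac{80}{249}$ ($q = - \frac{2400 \cdot \frac{1}{3735}}{2} = \left(- \frac{1}{2}\right) \frac{160}{249} = - \frac{80}{249} \approx -0.32129$)
$h = \frac{16557}{4139}$ ($h = 4 + \frac{1}{1001 + 3138} = 4 + \frac{1}{4139} = \frac{16557}{4139} \approx 4.0002$)
$\left(q - 932\right) \left(E{\left(-49 \right)} + h\right) = \left(- \frac{80}{249} - 932\right) \left(-49 + \frac{16557}{4139}\right) = \left(- \frac{232148}{249}\right) \left(- \frac{186254}{4139}\right) = \frac{43238493592}{1030611}$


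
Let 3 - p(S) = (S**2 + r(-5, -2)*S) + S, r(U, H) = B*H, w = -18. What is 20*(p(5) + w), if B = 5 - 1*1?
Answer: -100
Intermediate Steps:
B = 4 (B = 5 - 1 = 4)
r(U, H) = 4*H
p(S) = 3 - S**2 + 7*S (p(S) = 3 - ((S**2 + (4*(-2))*S) + S) = 3 - ((S**2 - 8*S) + S) = 3 - (S**2 - 7*S) = 3 + (-S**2 + 7*S) = 3 - S**2 + 7*S)
20*(p(5) + w) = 20*((3 - 1*5**2 + 7*5) - 18) = 20*((3 - 1*25 + 35) - 18) = 20*((3 - 25 + 35) - 18) = 20*(13 - 18) = 20*(-5) = -100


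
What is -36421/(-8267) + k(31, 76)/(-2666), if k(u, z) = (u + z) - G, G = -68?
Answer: 13664523/3148546 ≈ 4.3400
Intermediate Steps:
k(u, z) = 68 + u + z (k(u, z) = (u + z) - 1*(-68) = (u + z) + 68 = 68 + u + z)
-36421/(-8267) + k(31, 76)/(-2666) = -36421/(-8267) + (68 + 31 + 76)/(-2666) = -36421*(-1/8267) + 175*(-1/2666) = 5203/1181 - 175/2666 = 13664523/3148546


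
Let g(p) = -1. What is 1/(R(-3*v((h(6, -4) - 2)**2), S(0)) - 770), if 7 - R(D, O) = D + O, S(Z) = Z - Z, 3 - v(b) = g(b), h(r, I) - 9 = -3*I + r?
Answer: -1/751 ≈ -0.0013316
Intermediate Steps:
h(r, I) = 9 + r - 3*I (h(r, I) = 9 + (-3*I + r) = 9 + (r - 3*I) = 9 + r - 3*I)
v(b) = 4 (v(b) = 3 - 1*(-1) = 3 + 1 = 4)
S(Z) = 0
R(D, O) = 7 - D - O (R(D, O) = 7 - (D + O) = 7 + (-D - O) = 7 - D - O)
1/(R(-3*v((h(6, -4) - 2)**2), S(0)) - 770) = 1/((7 - (-3)*4 - 1*0) - 770) = 1/((7 - 1*(-12) + 0) - 770) = 1/((7 + 12 + 0) - 770) = 1/(19 - 770) = 1/(-751) = -1/751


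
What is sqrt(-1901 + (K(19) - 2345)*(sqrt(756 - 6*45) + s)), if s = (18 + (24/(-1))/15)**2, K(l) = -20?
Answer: sqrt(-15949785 - 532125*sqrt(6))/5 ≈ 830.74*I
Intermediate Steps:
s = 6724/25 (s = (18 + (24*(-1))*(1/15))**2 = (18 - 24*1/15)**2 = (18 - 8/5)**2 = (82/5)**2 = 6724/25 ≈ 268.96)
sqrt(-1901 + (K(19) - 2345)*(sqrt(756 - 6*45) + s)) = sqrt(-1901 + (-20 - 2345)*(sqrt(756 - 6*45) + 6724/25)) = sqrt(-1901 - 2365*(sqrt(756 - 270) + 6724/25)) = sqrt(-1901 - 2365*(sqrt(486) + 6724/25)) = sqrt(-1901 - 2365*(9*sqrt(6) + 6724/25)) = sqrt(-1901 - 2365*(6724/25 + 9*sqrt(6))) = sqrt(-1901 + (-3180452/5 - 21285*sqrt(6))) = sqrt(-3189957/5 - 21285*sqrt(6))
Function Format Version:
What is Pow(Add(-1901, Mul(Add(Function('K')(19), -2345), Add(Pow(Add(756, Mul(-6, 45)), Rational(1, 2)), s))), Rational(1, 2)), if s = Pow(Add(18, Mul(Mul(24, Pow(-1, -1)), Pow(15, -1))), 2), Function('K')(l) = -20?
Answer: Mul(Rational(1, 5), Pow(Add(-15949785, Mul(-532125, Pow(6, Rational(1, 2)))), Rational(1, 2))) ≈ Mul(830.74, I)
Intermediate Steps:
s = Rational(6724, 25) (s = Pow(Add(18, Mul(Mul(24, -1), Rational(1, 15))), 2) = Pow(Add(18, Mul(-24, Rational(1, 15))), 2) = Pow(Add(18, Rational(-8, 5)), 2) = Pow(Rational(82, 5), 2) = Rational(6724, 25) ≈ 268.96)
Pow(Add(-1901, Mul(Add(Function('K')(19), -2345), Add(Pow(Add(756, Mul(-6, 45)), Rational(1, 2)), s))), Rational(1, 2)) = Pow(Add(-1901, Mul(Add(-20, -2345), Add(Pow(Add(756, Mul(-6, 45)), Rational(1, 2)), Rational(6724, 25)))), Rational(1, 2)) = Pow(Add(-1901, Mul(-2365, Add(Pow(Add(756, -270), Rational(1, 2)), Rational(6724, 25)))), Rational(1, 2)) = Pow(Add(-1901, Mul(-2365, Add(Pow(486, Rational(1, 2)), Rational(6724, 25)))), Rational(1, 2)) = Pow(Add(-1901, Mul(-2365, Add(Mul(9, Pow(6, Rational(1, 2))), Rational(6724, 25)))), Rational(1, 2)) = Pow(Add(-1901, Mul(-2365, Add(Rational(6724, 25), Mul(9, Pow(6, Rational(1, 2)))))), Rational(1, 2)) = Pow(Add(-1901, Add(Rational(-3180452, 5), Mul(-21285, Pow(6, Rational(1, 2))))), Rational(1, 2)) = Pow(Add(Rational(-3189957, 5), Mul(-21285, Pow(6, Rational(1, 2)))), Rational(1, 2))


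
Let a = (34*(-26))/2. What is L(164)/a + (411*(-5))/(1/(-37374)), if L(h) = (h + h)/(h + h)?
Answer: 33947177939/442 ≈ 7.6804e+7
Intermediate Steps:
L(h) = 1 (L(h) = (2*h)/((2*h)) = (2*h)*(1/(2*h)) = 1)
a = -442 (a = -884*½ = -442)
L(164)/a + (411*(-5))/(1/(-37374)) = 1/(-442) + (411*(-5))/(1/(-37374)) = 1*(-1/442) - 2055/(-1/37374) = -1/442 - 2055*(-37374) = -1/442 + 76803570 = 33947177939/442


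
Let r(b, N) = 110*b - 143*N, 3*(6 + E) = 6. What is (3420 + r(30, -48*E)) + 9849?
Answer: -10887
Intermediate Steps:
E = -4 (E = -6 + (⅓)*6 = -6 + 2 = -4)
r(b, N) = -143*N + 110*b
(3420 + r(30, -48*E)) + 9849 = (3420 + (-(-6864)*(-4) + 110*30)) + 9849 = (3420 + (-143*192 + 3300)) + 9849 = (3420 + (-27456 + 3300)) + 9849 = (3420 - 24156) + 9849 = -20736 + 9849 = -10887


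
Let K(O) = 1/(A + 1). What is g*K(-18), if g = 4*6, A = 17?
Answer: 4/3 ≈ 1.3333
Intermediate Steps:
g = 24
K(O) = 1/18 (K(O) = 1/(17 + 1) = 1/18)
g*K(-18) = 24*(1/18) = 4/3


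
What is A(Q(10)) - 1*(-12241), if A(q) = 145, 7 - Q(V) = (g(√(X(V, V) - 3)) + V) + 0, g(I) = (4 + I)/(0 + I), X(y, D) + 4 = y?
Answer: 12386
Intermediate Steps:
X(y, D) = -4 + y
g(I) = (4 + I)/I
Q(V) = 7 - V - (4 + √(-7 + V))/√(-7 + V) (Q(V) = 7 - (((4 + √((-4 + V) - 3))/(√((-4 + V) - 3)) + V) + 0) = 7 - (((4 + √(-7 + V))/(√(-7 + V)) + V) + 0) = 7 - (((4 + √(-7 + V))/√(-7 + V) + V) + 0) = 7 - ((V + (4 + √(-7 + V))/√(-7 + V)) + 0) = 7 - (V + (4 + √(-7 + V))/√(-7 + V)) = 7 + (-V - (4 + √(-7 + V))/√(-7 + V)) = 7 - V - (4 + √(-7 + V))/√(-7 + V))
A(Q(10)) - 1*(-12241) = 145 - 1*(-12241) = 145 + 12241 = 12386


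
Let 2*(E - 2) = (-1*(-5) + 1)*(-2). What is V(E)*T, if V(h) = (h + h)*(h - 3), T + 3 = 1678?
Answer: 93800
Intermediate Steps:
T = 1675 (T = -3 + 1678 = 1675)
E = -4 (E = 2 + ((-1*(-5) + 1)*(-2))/2 = 2 + ((5 + 1)*(-2))/2 = 2 + (6*(-2))/2 = 2 + (1/2)*(-12) = 2 - 6 = -4)
V(h) = 2*h*(-3 + h) (V(h) = (2*h)*(-3 + h) = 2*h*(-3 + h))
V(E)*T = (2*(-4)*(-3 - 4))*1675 = (2*(-4)*(-7))*1675 = 56*1675 = 93800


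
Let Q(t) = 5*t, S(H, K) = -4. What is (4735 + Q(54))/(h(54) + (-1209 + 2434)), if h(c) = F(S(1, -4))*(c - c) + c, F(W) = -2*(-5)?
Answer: 5005/1279 ≈ 3.9132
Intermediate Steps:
F(W) = 10
h(c) = c (h(c) = 10*(c - c) + c = 10*0 + c = 0 + c = c)
(4735 + Q(54))/(h(54) + (-1209 + 2434)) = (4735 + 5*54)/(54 + (-1209 + 2434)) = (4735 + 270)/(54 + 1225) = 5005/1279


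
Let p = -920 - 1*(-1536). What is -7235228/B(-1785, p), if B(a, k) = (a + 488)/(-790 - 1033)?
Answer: -13189820644/1297 ≈ -1.0169e+7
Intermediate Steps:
p = 616 (p = -920 + 1536 = 616)
B(a, k) = -488/1823 - a/1823 (B(a, k) = (488 + a)/(-1823) = (488 + a)*(-1/1823) = -488/1823 - a/1823)
-7235228/B(-1785, p) = -7235228/(-488/1823 - 1/1823*(-1785)) = -7235228/(-488/1823 + 1785/1823) = -7235228/1297/1823 = -7235228*1823/1297 = -13189820644/1297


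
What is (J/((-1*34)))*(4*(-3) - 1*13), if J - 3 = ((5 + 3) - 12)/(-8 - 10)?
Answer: 725/306 ≈ 2.3693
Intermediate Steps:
J = 29/9 (J = 3 + ((5 + 3) - 12)/(-8 - 10) = 3 + (8 - 12)/(-18) = 3 - 4*(-1/18) = 3 + 2/9 = 29/9 ≈ 3.2222)
(J/((-1*34)))*(4*(-3) - 1*13) = (29/(9*((-1*34))))*(4*(-3) - 1*13) = ((29/9)/(-34))*(-12 - 13) = ((29/9)*(-1/34))*(-25) = -29/306*(-25) = 725/306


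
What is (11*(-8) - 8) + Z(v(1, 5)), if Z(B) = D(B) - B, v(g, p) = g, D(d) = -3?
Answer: -100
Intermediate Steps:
Z(B) = -3 - B
(11*(-8) - 8) + Z(v(1, 5)) = (11*(-8) - 8) + (-3 - 1*1) = (-88 - 8) + (-3 - 1) = -96 - 4 = -100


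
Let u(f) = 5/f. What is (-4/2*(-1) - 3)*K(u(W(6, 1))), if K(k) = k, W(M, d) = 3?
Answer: -5/3 ≈ -1.6667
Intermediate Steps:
(-4/2*(-1) - 3)*K(u(W(6, 1))) = (-4/2*(-1) - 3)*(5/3) = (-4*½*(-1) - 3)*(5*(⅓)) = (-2*(-1) - 3)*(5/3) = (2 - 3)*(5/3) = -1*5/3 = -5/3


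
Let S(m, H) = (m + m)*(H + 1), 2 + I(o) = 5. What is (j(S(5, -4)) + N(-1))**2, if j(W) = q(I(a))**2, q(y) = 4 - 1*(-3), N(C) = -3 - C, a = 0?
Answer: 2209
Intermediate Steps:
I(o) = 3 (I(o) = -2 + 5 = 3)
q(y) = 7 (q(y) = 4 + 3 = 7)
S(m, H) = 2*m*(1 + H) (S(m, H) = (2*m)*(1 + H) = 2*m*(1 + H))
j(W) = 49 (j(W) = 7**2 = 49)
(j(S(5, -4)) + N(-1))**2 = (49 + (-3 - 1*(-1)))**2 = (49 + (-3 + 1))**2 = (49 - 2)**2 = 47**2 = 2209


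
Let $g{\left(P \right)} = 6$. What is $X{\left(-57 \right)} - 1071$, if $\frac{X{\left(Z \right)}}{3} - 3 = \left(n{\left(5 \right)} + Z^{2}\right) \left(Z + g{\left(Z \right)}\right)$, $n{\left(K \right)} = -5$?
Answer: $-497394$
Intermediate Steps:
$X{\left(Z \right)} = 9 + 3 \left(-5 + Z^{2}\right) \left(6 + Z\right)$ ($X{\left(Z \right)} = 9 + 3 \left(-5 + Z^{2}\right) \left(Z + 6\right) = 9 + 3 \left(-5 + Z^{2}\right) \left(6 + Z\right)$)
$X{\left(-57 \right)} - 1071 = \left(-81 - -855 + 3 \left(-57\right)^{3} + 18 \left(-57\right)^{2}\right) - 1071 = \left(-81 + 855 + 3 \left(-185193\right) + 18 \cdot 3249\right) - 1071 = \left(-81 + 855 - 555579 + 58482\right) - 1071 = -496323 - 1071 = -497394$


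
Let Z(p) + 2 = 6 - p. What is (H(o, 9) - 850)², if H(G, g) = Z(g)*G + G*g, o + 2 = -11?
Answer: 813604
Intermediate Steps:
o = -13 (o = -2 - 11 = -13)
Z(p) = 4 - p (Z(p) = -2 + (6 - p) = 4 - p)
H(G, g) = G*g + G*(4 - g) (H(G, g) = (4 - g)*G + G*g = G*(4 - g) + G*g = G*g + G*(4 - g))
(H(o, 9) - 850)² = (4*(-13) - 850)² = (-52 - 850)² = (-902)² = 813604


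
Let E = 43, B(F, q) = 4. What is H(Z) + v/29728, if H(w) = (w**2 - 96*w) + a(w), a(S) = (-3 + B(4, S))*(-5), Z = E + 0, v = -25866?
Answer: -33962309/14864 ≈ -2284.9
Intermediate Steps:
Z = 43 (Z = 43 + 0 = 43)
a(S) = -5 (a(S) = (-3 + 4)*(-5) = 1*(-5) = -5)
H(w) = -5 + w**2 - 96*w (H(w) = (w**2 - 96*w) - 5 = -5 + w**2 - 96*w)
H(Z) + v/29728 = (-5 + 43**2 - 96*43) - 25866/29728 = (-5 + 1849 - 4128) - 25866*1/29728 = -2284 - 12933/14864 = -33962309/14864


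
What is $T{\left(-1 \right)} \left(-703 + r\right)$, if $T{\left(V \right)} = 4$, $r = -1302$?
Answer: $-8020$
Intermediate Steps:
$T{\left(-1 \right)} \left(-703 + r\right) = 4 \left(-703 - 1302\right) = 4 \left(-2005\right) = -8020$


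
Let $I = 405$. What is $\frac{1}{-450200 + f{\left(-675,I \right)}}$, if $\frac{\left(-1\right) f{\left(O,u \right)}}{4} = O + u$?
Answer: $- \frac{1}{449120} \approx -2.2266 \cdot 10^{-6}$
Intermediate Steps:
$f{\left(O,u \right)} = - 4 O - 4 u$ ($f{\left(O,u \right)} = - 4 \left(O + u\right) = - 4 O - 4 u$)
$\frac{1}{-450200 + f{\left(-675,I \right)}} = \frac{1}{-450200 - -1080} = \frac{1}{-450200 + \left(2700 - 1620\right)} = \frac{1}{-450200 + 1080} = \frac{1}{-449120} = - \frac{1}{449120}$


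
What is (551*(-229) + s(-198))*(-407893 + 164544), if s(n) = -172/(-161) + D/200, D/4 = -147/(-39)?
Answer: 3213304951541689/104650 ≈ 3.0705e+10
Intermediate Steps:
D = 196/13 (D = 4*(-147/(-39)) = 4*(-147*(-1/39)) = 4*(49/13) = 196/13 ≈ 15.077)
s(n) = 119689/104650 (s(n) = -172/(-161) + (196/13)/200 = -172*(-1/161) + (196/13)*(1/200) = 172/161 + 49/650 = 119689/104650)
(551*(-229) + s(-198))*(-407893 + 164544) = (551*(-229) + 119689/104650)*(-407893 + 164544) = (-126179 + 119689/104650)*(-243349) = -13204512661/104650*(-243349) = 3213304951541689/104650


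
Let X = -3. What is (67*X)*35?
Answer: -7035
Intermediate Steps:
(67*X)*35 = (67*(-3))*35 = -201*35 = -7035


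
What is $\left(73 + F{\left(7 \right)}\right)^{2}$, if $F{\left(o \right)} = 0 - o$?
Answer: $4356$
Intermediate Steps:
$F{\left(o \right)} = - o$
$\left(73 + F{\left(7 \right)}\right)^{2} = \left(73 - 7\right)^{2} = 66^{2} = 4356$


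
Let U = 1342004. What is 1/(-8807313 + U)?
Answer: -1/7465309 ≈ -1.3395e-7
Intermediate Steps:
1/(-8807313 + U) = 1/(-8807313 + 1342004) = 1/(-7465309) = -1/7465309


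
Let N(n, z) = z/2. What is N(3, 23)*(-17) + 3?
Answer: -385/2 ≈ -192.50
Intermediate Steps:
N(n, z) = z/2 (N(n, z) = z*(½) = z/2)
N(3, 23)*(-17) + 3 = ((½)*23)*(-17) + 3 = (23/2)*(-17) + 3 = -391/2 + 3 = -385/2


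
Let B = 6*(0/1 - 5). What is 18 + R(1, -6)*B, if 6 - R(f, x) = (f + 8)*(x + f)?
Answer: -1512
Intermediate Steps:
R(f, x) = 6 - (8 + f)*(f + x) (R(f, x) = 6 - (f + 8)*(x + f) = 6 - (8 + f)*(f + x))
B = -30 (B = 6*(0*1 - 5) = 6*(0 - 5) = 6*(-5) = -30)
18 + R(1, -6)*B = 18 + (6 - 1*1² - 8*1 - 8*(-6) - 1*1*(-6))*(-30) = 18 + (6 - 1*1 - 8 + 48 + 6)*(-30) = 18 + (6 - 1 - 8 + 48 + 6)*(-30) = 18 + 51*(-30) = 18 - 1530 = -1512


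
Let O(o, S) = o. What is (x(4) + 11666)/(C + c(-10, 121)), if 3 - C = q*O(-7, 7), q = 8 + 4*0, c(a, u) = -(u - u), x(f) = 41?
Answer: 11707/59 ≈ 198.42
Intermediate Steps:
c(a, u) = 0 (c(a, u) = -1*0 = 0)
q = 8 (q = 8 + 0 = 8)
C = 59 (C = 3 - 8*(-7) = 3 - 1*(-56) = 3 + 56 = 59)
(x(4) + 11666)/(C + c(-10, 121)) = (41 + 11666)/(59 + 0) = 11707/59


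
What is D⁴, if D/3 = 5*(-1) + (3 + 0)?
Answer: 1296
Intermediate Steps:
D = -6 (D = 3*(5*(-1) + (3 + 0)) = 3*(-5 + 3) = 3*(-2) = -6)
D⁴ = (-6)⁴ = 1296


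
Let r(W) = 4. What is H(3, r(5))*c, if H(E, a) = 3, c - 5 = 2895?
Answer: 8700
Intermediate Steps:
c = 2900 (c = 5 + 2895 = 2900)
H(3, r(5))*c = 3*2900 = 8700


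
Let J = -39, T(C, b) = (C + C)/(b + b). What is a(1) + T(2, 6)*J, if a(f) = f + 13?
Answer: 1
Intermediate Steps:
T(C, b) = C/b (T(C, b) = (2*C)/((2*b)) = (2*C)*(1/(2*b)) = C/b)
a(f) = 13 + f
a(1) + T(2, 6)*J = (13 + 1) + (2/6)*(-39) = 14 + (2*(⅙))*(-39) = 14 + (⅓)*(-39) = 14 - 13 = 1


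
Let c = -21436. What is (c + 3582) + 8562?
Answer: -9292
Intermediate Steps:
(c + 3582) + 8562 = (-21436 + 3582) + 8562 = -17854 + 8562 = -9292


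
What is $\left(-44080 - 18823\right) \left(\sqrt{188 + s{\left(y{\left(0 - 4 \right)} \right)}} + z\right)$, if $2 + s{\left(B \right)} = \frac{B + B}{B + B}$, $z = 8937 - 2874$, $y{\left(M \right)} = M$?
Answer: $-381380889 - 62903 \sqrt{187} \approx -3.8224 \cdot 10^{8}$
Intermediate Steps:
$z = 6063$
$s{\left(B \right)} = -1$ ($s{\left(B \right)} = -2 + \frac{B + B}{B + B} = -2 + \frac{2 B}{2 B} = -2 + 2 B \frac{1}{2 B} = -2 + 1 = -1$)
$\left(-44080 - 18823\right) \left(\sqrt{188 + s{\left(y{\left(0 - 4 \right)} \right)}} + z\right) = \left(-44080 - 18823\right) \left(\sqrt{188 - 1} + 6063\right) = - 62903 \left(\sqrt{187} + 6063\right) = - 62903 \left(6063 + \sqrt{187}\right) = -381380889 - 62903 \sqrt{187}$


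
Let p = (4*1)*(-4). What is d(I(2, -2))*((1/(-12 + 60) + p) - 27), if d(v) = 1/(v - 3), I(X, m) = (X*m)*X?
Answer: 2063/528 ≈ 3.9072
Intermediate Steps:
I(X, m) = m*X²
p = -16 (p = 4*(-4) = -16)
d(v) = 1/(-3 + v)
d(I(2, -2))*((1/(-12 + 60) + p) - 27) = ((1/(-12 + 60) - 16) - 27)/(-3 - 2*2²) = ((1/48 - 16) - 27)/(-3 - 2*4) = ((1/48 - 16) - 27)/(-3 - 8) = (-767/48 - 27)/(-11) = -1/11*(-2063/48) = 2063/528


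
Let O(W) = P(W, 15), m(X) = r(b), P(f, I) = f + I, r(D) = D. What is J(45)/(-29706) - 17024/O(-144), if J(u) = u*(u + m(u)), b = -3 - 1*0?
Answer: 84245189/638679 ≈ 131.91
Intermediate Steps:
b = -3 (b = -3 + 0 = -3)
P(f, I) = I + f
m(X) = -3
J(u) = u*(-3 + u) (J(u) = u*(u - 3) = u*(-3 + u))
O(W) = 15 + W
J(45)/(-29706) - 17024/O(-144) = (45*(-3 + 45))/(-29706) - 17024/(15 - 144) = (45*42)*(-1/29706) - 17024/(-129) = 1890*(-1/29706) - 17024*(-1/129) = -315/4951 + 17024/129 = 84245189/638679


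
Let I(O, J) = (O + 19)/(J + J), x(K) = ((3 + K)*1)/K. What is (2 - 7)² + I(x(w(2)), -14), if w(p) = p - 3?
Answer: 683/28 ≈ 24.393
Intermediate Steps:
w(p) = -3 + p
x(K) = (3 + K)/K
I(O, J) = (19 + O)/(2*J) (I(O, J) = (19 + O)/((2*J)) = (19 + O)*(1/(2*J)) = (19 + O)/(2*J))
(2 - 7)² + I(x(w(2)), -14) = (2 - 7)² + (½)*(19 + (3 + (-3 + 2))/(-3 + 2))/(-14) = (-5)² + (½)*(-1/14)*(19 + (3 - 1)/(-1)) = 25 + (½)*(-1/14)*(19 - 1*2) = 25 + (½)*(-1/14)*(19 - 2) = 25 + (½)*(-1/14)*17 = 25 - 17/28 = 683/28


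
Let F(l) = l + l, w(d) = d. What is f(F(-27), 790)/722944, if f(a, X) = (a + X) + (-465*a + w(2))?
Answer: 3231/90368 ≈ 0.035754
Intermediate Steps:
F(l) = 2*l
f(a, X) = 2 + X - 464*a (f(a, X) = (a + X) + (-465*a + 2) = (X + a) + (2 - 465*a) = 2 + X - 464*a)
f(F(-27), 790)/722944 = (2 + 790 - 928*(-27))/722944 = (2 + 790 - 464*(-54))*(1/722944) = (2 + 790 + 25056)*(1/722944) = 25848*(1/722944) = 3231/90368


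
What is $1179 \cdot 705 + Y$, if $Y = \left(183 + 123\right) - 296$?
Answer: $831205$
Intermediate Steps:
$Y = 10$ ($Y = 306 - 296 = 10$)
$1179 \cdot 705 + Y = 1179 \cdot 705 + 10 = 831195 + 10 = 831205$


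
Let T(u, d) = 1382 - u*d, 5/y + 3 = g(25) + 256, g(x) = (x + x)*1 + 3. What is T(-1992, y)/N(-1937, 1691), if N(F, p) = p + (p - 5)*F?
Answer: -72142/166468641 ≈ -0.00043337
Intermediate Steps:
g(x) = 3 + 2*x (g(x) = (2*x)*1 + 3 = 2*x + 3 = 3 + 2*x)
y = 5/306 (y = 5/(-3 + ((3 + 2*25) + 256)) = 5/(-3 + ((3 + 50) + 256)) = 5/(-3 + (53 + 256)) = 5/(-3 + 309) = 5/306 ≈ 0.016340)
T(u, d) = 1382 - d*u
N(F, p) = p + F*(-5 + p) (N(F, p) = p + (-5 + p)*F = p + F*(-5 + p))
T(-1992, y)/N(-1937, 1691) = (1382 - 1*5/306*(-1992))/(1691 - 5*(-1937) - 1937*1691) = (1382 + 1660/51)/(1691 + 9685 - 3275467) = (72142/51)/(-3264091) = (72142/51)*(-1/3264091) = -72142/166468641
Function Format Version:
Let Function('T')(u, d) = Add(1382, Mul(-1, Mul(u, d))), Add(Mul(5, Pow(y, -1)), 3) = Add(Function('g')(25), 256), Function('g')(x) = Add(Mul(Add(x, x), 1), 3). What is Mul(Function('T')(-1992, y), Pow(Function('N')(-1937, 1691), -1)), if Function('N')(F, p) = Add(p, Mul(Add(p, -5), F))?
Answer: Rational(-72142, 166468641) ≈ -0.00043337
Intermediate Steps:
Function('g')(x) = Add(3, Mul(2, x)) (Function('g')(x) = Add(Mul(Mul(2, x), 1), 3) = Add(Mul(2, x), 3) = Add(3, Mul(2, x)))
y = Rational(5, 306) (y = Mul(5, Pow(Add(-3, Add(Add(3, Mul(2, 25)), 256)), -1)) = Mul(5, Pow(Add(-3, Add(Add(3, 50), 256)), -1)) = Mul(5, Pow(Add(-3, Add(53, 256)), -1)) = Mul(5, Pow(Add(-3, 309), -1)) = Mul(5, Pow(306, -1)) = Mul(5, Rational(1, 306)) = Rational(5, 306) ≈ 0.016340)
Function('T')(u, d) = Add(1382, Mul(-1, d, u)) (Function('T')(u, d) = Add(1382, Mul(-1, Mul(d, u))) = Add(1382, Mul(-1, d, u)))
Function('N')(F, p) = Add(p, Mul(F, Add(-5, p))) (Function('N')(F, p) = Add(p, Mul(Add(-5, p), F)) = Add(p, Mul(F, Add(-5, p))))
Mul(Function('T')(-1992, y), Pow(Function('N')(-1937, 1691), -1)) = Mul(Add(1382, Mul(-1, Rational(5, 306), -1992)), Pow(Add(1691, Mul(-5, -1937), Mul(-1937, 1691)), -1)) = Mul(Add(1382, Rational(1660, 51)), Pow(Add(1691, 9685, -3275467), -1)) = Mul(Rational(72142, 51), Pow(-3264091, -1)) = Mul(Rational(72142, 51), Rational(-1, 3264091)) = Rational(-72142, 166468641)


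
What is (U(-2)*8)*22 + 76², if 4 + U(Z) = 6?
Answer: 6128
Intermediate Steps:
U(Z) = 2 (U(Z) = -4 + 6 = 2)
(U(-2)*8)*22 + 76² = (2*8)*22 + 76² = 16*22 + 5776 = 352 + 5776 = 6128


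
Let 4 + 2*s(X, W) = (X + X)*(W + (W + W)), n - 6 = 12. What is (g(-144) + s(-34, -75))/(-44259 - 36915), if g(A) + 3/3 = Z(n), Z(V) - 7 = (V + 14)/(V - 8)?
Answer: -6381/67645 ≈ -0.094331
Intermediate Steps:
n = 18 (n = 6 + 12 = 18)
Z(V) = 7 + (14 + V)/(-8 + V) (Z(V) = 7 + (V + 14)/(V - 8) = 7 + (14 + V)/(-8 + V))
s(X, W) = -2 + 3*W*X (s(X, W) = -2 + ((X + X)*(W + (W + W)))/2 = -2 + ((2*X)*(W + 2*W))/2 = -2 + ((2*X)*(3*W))/2 = -2 + (6*W*X)/2 = -2 + 3*W*X)
g(A) = 46/5 (g(A) = -1 + 2*(-21 + 4*18)/(-8 + 18) = -1 + 2*(-21 + 72)/10 = -1 + 2*(⅒)*51 = -1 + 51/5 = 46/5)
(g(-144) + s(-34, -75))/(-44259 - 36915) = (46/5 + (-2 + 3*(-75)*(-34)))/(-44259 - 36915) = (46/5 + (-2 + 7650))/(-81174) = (46/5 + 7648)*(-1/81174) = (38286/5)*(-1/81174) = -6381/67645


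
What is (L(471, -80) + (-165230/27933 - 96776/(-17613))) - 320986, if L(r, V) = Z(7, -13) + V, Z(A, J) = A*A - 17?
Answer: -52647925204856/163994643 ≈ -3.2103e+5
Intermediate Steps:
Z(A, J) = -17 + A² (Z(A, J) = A² - 17 = -17 + A²)
L(r, V) = 32 + V (L(r, V) = (-17 + 7²) + V = (-17 + 49) + V = 32 + V)
(L(471, -80) + (-165230/27933 - 96776/(-17613))) - 320986 = ((32 - 80) + (-165230/27933 - 96776/(-17613))) - 320986 = (-48 + (-165230*1/27933 - 96776*(-1/17613))) - 320986 = (-48 + (-165230/27933 + 96776/17613)) - 320986 = (-48 - 68983994/163994643) - 320986 = -7940726858/163994643 - 320986 = -52647925204856/163994643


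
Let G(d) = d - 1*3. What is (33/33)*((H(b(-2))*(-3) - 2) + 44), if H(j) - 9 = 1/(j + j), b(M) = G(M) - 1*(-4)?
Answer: 33/2 ≈ 16.500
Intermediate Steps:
G(d) = -3 + d (G(d) = d - 3 = -3 + d)
b(M) = 1 + M (b(M) = (-3 + M) - 1*(-4) = (-3 + M) + 4 = 1 + M)
H(j) = 9 + 1/(2*j) (H(j) = 9 + 1/(j + j) = 9 + 1/(2*j))
(33/33)*((H(b(-2))*(-3) - 2) + 44) = (33/33)*(((9 + 1/(2*(1 - 2)))*(-3) - 2) + 44) = (33*(1/33))*(((9 + (½)/(-1))*(-3) - 2) + 44) = 1*(((9 + (½)*(-1))*(-3) - 2) + 44) = 1*(((9 - ½)*(-3) - 2) + 44) = 1*(((17/2)*(-3) - 2) + 44) = 1*((-51/2 - 2) + 44) = 1*(-55/2 + 44) = 1*(33/2) = 33/2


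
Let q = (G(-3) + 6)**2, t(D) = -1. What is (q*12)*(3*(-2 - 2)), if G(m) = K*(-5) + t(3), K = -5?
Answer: -129600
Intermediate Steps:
G(m) = 24 (G(m) = -5*(-5) - 1 = 25 - 1 = 24)
q = 900 (q = (24 + 6)**2 = 30**2 = 900)
(q*12)*(3*(-2 - 2)) = (900*12)*(3*(-2 - 2)) = 10800*(3*(-4)) = 10800*(-12) = -129600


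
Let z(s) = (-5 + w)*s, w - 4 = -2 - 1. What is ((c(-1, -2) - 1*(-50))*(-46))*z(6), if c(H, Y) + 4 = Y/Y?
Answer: 51888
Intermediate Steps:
w = 1 (w = 4 + (-2 - 1) = 4 - 3 = 1)
c(H, Y) = -3 (c(H, Y) = -4 + Y/Y = -4 + 1 = -3)
z(s) = -4*s (z(s) = (-5 + 1)*s = -4*s)
((c(-1, -2) - 1*(-50))*(-46))*z(6) = ((-3 - 1*(-50))*(-46))*(-4*6) = ((-3 + 50)*(-46))*(-24) = (47*(-46))*(-24) = -2162*(-24) = 51888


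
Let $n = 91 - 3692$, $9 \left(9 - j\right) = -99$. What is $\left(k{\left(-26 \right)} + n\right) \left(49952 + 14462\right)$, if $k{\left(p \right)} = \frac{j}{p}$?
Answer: $- \frac{3016056722}{13} \approx -2.32 \cdot 10^{8}$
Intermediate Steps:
$j = 20$ ($j = 9 - -11 = 9 + 11 = 20$)
$n = -3601$ ($n = 91 - 3692 = -3601$)
$k{\left(p \right)} = \frac{20}{p}$
$\left(k{\left(-26 \right)} + n\right) \left(49952 + 14462\right) = \left(\frac{20}{-26} - 3601\right) \left(49952 + 14462\right) = \left(20 \left(- \frac{1}{26}\right) - 3601\right) 64414 = \left(- \frac{10}{13} - 3601\right) 64414 = \left(- \frac{46823}{13}\right) 64414 = - \frac{3016056722}{13}$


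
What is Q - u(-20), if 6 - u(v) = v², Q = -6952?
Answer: -6558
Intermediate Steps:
u(v) = 6 - v²
Q - u(-20) = -6952 - (6 - 1*(-20)²) = -6952 - (6 - 1*400) = -6952 - (6 - 400) = -6952 - 1*(-394) = -6952 + 394 = -6558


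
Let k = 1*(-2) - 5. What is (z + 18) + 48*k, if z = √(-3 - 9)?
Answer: -318 + 2*I*√3 ≈ -318.0 + 3.4641*I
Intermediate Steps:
z = 2*I*√3 (z = √(-12) = 2*I*√3 ≈ 3.4641*I)
k = -7 (k = -2 - 5 = -7)
(z + 18) + 48*k = (2*I*√3 + 18) + 48*(-7) = (18 + 2*I*√3) - 336 = -318 + 2*I*√3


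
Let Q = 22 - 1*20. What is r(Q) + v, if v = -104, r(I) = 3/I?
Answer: -205/2 ≈ -102.50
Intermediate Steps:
Q = 2 (Q = 22 - 20 = 2)
r(Q) + v = 3/2 - 104 = -205/2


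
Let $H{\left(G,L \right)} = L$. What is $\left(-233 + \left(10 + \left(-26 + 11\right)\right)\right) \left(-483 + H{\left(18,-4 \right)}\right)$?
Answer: $115906$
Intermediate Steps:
$\left(-233 + \left(10 + \left(-26 + 11\right)\right)\right) \left(-483 + H{\left(18,-4 \right)}\right) = \left(-233 + \left(10 + \left(-26 + 11\right)\right)\right) \left(-483 - 4\right) = \left(-233 + \left(10 - 15\right)\right) \left(-487\right) = \left(-233 - 5\right) \left(-487\right) = \left(-238\right) \left(-487\right) = 115906$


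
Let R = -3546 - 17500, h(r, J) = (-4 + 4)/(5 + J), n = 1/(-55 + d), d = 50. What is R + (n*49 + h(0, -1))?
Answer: -105279/5 ≈ -21056.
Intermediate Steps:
n = -⅕ (n = 1/(-55 + 50) = 1/(-5) = -⅕ ≈ -0.20000)
h(r, J) = 0 (h(r, J) = 0/(5 + J) = 0)
R = -21046
R + (n*49 + h(0, -1)) = -21046 + (-⅕*49 + 0) = -21046 + (-49/5 + 0) = -21046 - 49/5 = -105279/5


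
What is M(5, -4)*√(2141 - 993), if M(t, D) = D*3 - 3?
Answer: -30*√287 ≈ -508.23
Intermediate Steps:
M(t, D) = -3 + 3*D (M(t, D) = 3*D - 3 = -3 + 3*D)
M(5, -4)*√(2141 - 993) = (-3 + 3*(-4))*√(2141 - 993) = (-3 - 12)*√1148 = -30*√287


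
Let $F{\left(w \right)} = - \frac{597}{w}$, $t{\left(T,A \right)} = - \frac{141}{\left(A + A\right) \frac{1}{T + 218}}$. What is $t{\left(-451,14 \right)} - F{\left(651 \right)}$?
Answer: $\frac{1019239}{868} \approx 1174.2$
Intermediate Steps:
$t{\left(T,A \right)} = - \frac{141 \left(218 + T\right)}{2 A}$ ($t{\left(T,A \right)} = - \frac{141}{2 A \frac{1}{218 + T}} = - 141 \frac{218 + T}{2 A} = - \frac{141 \left(218 + T\right)}{2 A}$)
$t{\left(-451,14 \right)} - F{\left(651 \right)} = \frac{141 \left(-218 - -451\right)}{2 \cdot 14} - - \frac{597}{651} = \frac{141}{2} \cdot \frac{1}{14} \left(-218 + 451\right) - \left(-597\right) \frac{1}{651} = \frac{141}{2} \cdot \frac{1}{14} \cdot 233 - - \frac{199}{217} = \frac{32853}{28} + \frac{199}{217} = \frac{1019239}{868}$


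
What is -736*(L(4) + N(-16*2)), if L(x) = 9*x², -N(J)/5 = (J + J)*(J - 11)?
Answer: 10021376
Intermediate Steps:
N(J) = -10*J*(-11 + J) (N(J) = -5*(J + J)*(J - 11) = -5*2*J*(-11 + J) = -10*J*(-11 + J))
-736*(L(4) + N(-16*2)) = -736*(9*4² + 10*(-16*2)*(11 - (-16)*2)) = -736*(9*16 + 10*(-32)*(11 - 1*(-32))) = -736*(144 + 10*(-32)*(11 + 32)) = -736*(144 + 10*(-32)*43) = -736*(144 - 13760) = -736*(-13616) = 10021376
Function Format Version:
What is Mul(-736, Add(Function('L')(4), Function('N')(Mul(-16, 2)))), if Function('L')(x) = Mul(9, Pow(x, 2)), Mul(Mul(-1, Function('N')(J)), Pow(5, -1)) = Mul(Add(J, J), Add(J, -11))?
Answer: 10021376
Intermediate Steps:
Function('N')(J) = Mul(-10, J, Add(-11, J)) (Function('N')(J) = Mul(-5, Mul(Add(J, J), Add(J, -11))) = Mul(-5, Mul(Mul(2, J), Add(-11, J))) = Mul(-5, Mul(2, J, Add(-11, J))) = Mul(-10, J, Add(-11, J)))
Mul(-736, Add(Function('L')(4), Function('N')(Mul(-16, 2)))) = Mul(-736, Add(Mul(9, Pow(4, 2)), Mul(10, Mul(-16, 2), Add(11, Mul(-1, Mul(-16, 2)))))) = Mul(-736, Add(Mul(9, 16), Mul(10, -32, Add(11, Mul(-1, -32))))) = Mul(-736, Add(144, Mul(10, -32, Add(11, 32)))) = Mul(-736, Add(144, Mul(10, -32, 43))) = Mul(-736, Add(144, -13760)) = Mul(-736, -13616) = 10021376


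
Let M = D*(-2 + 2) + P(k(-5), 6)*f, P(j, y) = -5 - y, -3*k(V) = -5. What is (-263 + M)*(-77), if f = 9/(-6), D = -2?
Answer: 37961/2 ≈ 18981.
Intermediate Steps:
k(V) = 5/3 (k(V) = -⅓*(-5) = 5/3)
f = -3/2 (f = 9*(-⅙) = -3/2 ≈ -1.5000)
M = 33/2 (M = -2*(-2 + 2) + (-5 - 1*6)*(-3/2) = -2*0 + (-5 - 6)*(-3/2) = 0 - 11*(-3/2) = 0 + 33/2 = 33/2 ≈ 16.500)
(-263 + M)*(-77) = (-263 + 33/2)*(-77) = -493/2*(-77) = 37961/2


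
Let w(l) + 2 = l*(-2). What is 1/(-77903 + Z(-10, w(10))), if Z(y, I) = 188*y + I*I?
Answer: -1/79299 ≈ -1.2611e-5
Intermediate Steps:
w(l) = -2 - 2*l (w(l) = -2 + l*(-2) = -2 - 2*l)
Z(y, I) = I² + 188*y (Z(y, I) = 188*y + I² = I² + 188*y)
1/(-77903 + Z(-10, w(10))) = 1/(-77903 + ((-2 - 2*10)² + 188*(-10))) = 1/(-77903 + ((-2 - 20)² - 1880)) = 1/(-77903 + ((-22)² - 1880)) = 1/(-77903 + (484 - 1880)) = 1/(-77903 - 1396) = 1/(-79299) = -1/79299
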